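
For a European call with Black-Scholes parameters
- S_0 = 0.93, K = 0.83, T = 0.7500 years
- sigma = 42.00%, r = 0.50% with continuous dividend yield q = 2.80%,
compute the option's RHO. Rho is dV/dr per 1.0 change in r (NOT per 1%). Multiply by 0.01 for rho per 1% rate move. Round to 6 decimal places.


d1 = 0.4471959583; d2 = 0.0834652887
phi(d1) = 0.3609807501; exp(-qT) = 0.9792189646; exp(-rT) = 0.9962570225
N(d2) = 0.5332592117
Rho = K*T*exp(-rT)*N(d2) = 0.8300 * 0.7500 * 0.9962570225 * 0.5332592117 = 0.330711

Answer: Rho = 0.330711


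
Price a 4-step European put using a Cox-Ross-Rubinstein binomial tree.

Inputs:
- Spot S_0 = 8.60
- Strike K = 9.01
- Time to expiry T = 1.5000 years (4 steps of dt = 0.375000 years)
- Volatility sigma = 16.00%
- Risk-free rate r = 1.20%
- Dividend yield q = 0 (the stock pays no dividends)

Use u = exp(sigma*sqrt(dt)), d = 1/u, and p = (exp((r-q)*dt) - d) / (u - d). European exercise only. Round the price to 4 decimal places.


dt = T/N = 0.375000
u = exp(sigma*sqrt(dt)) = 1.102940; d = 1/u = 0.906667
p = (exp((r-q)*dt) - d) / (u - d) = 0.498504
Discount per step: exp(-r*dt) = 0.995510
Stock lattice S(k, i) with i counting down-moves:
  k=0: S(0,0) = 8.6000
  k=1: S(1,0) = 9.4853; S(1,1) = 7.7973
  k=2: S(2,0) = 10.4617; S(2,1) = 8.6000; S(2,2) = 7.0696
  k=3: S(3,0) = 11.5386; S(3,1) = 9.4853; S(3,2) = 7.7973; S(3,3) = 6.4098
  k=4: S(4,0) = 12.7264; S(4,1) = 10.4617; S(4,2) = 8.6000; S(4,3) = 7.0696; S(4,4) = 5.8115
Terminal payoffs V(N, i) = max(K - S_T, 0):
  V(4,0) = 0.000000; V(4,1) = 0.000000; V(4,2) = 0.410000; V(4,3) = 1.940406; V(4,4) = 3.198470
Backward induction: V(k, i) = exp(-r*dt) * [p * V(k+1, i) + (1-p) * V(k+1, i+1)].
  V(3,0) = exp(-r*dt) * [p*0.000000 + (1-p)*0.000000] = 0.000000
  V(3,1) = exp(-r*dt) * [p*0.000000 + (1-p)*0.410000] = 0.204690
  V(3,2) = exp(-r*dt) * [p*0.410000 + (1-p)*1.940406] = 1.172206
  V(3,3) = exp(-r*dt) * [p*1.940406 + (1-p)*3.198470] = 2.559776
  V(2,0) = exp(-r*dt) * [p*0.000000 + (1-p)*0.204690] = 0.102191
  V(2,1) = exp(-r*dt) * [p*0.204690 + (1-p)*1.172206] = 0.686799
  V(2,2) = exp(-r*dt) * [p*1.172206 + (1-p)*2.559776] = 1.859680
  V(1,0) = exp(-r*dt) * [p*0.102191 + (1-p)*0.686799] = 0.393594
  V(1,1) = exp(-r*dt) * [p*0.686799 + (1-p)*1.859680] = 1.269270
  V(0,0) = exp(-r*dt) * [p*0.393594 + (1-p)*1.269270] = 0.829003

Answer: Price = V(0,0) = 0.8290


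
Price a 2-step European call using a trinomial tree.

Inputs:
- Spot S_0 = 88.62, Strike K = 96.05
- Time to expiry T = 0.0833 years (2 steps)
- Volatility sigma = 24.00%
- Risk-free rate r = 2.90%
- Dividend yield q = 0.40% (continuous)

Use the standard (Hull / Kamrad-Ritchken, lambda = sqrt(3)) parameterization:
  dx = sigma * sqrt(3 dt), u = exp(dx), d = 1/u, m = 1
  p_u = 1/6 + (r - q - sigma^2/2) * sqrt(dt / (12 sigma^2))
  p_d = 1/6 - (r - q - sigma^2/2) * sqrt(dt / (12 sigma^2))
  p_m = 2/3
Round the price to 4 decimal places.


dt = T/N = 0.041650; dx = sigma*sqrt(3*dt) = 0.084836
u = exp(dx) = 1.088538; d = 1/u = 0.918663
p_u = 0.165734, p_m = 0.666667, p_d = 0.167599
Discount per step: exp(-r*dt) = 0.998793
Stock lattice S(k, j) with j the centered position index:
  k=0: S(0,+0) = 88.6200
  k=1: S(1,-1) = 81.4119; S(1,+0) = 88.6200; S(1,+1) = 96.4663
  k=2: S(2,-2) = 74.7901; S(2,-1) = 81.4119; S(2,+0) = 88.6200; S(2,+1) = 96.4663; S(2,+2) = 105.0072
Terminal payoffs V(N, j) = max(S_T - K, 0):
  V(2,-2) = 0.000000; V(2,-1) = 0.000000; V(2,+0) = 0.000000; V(2,+1) = 0.416269; V(2,+2) = 8.957235
Backward induction: V(k, j) = exp(-r*dt) * [p_u * V(k+1, j+1) + p_m * V(k+1, j) + p_d * V(k+1, j-1)]
  V(1,-1) = exp(-r*dt) * [p_u*0.000000 + p_m*0.000000 + p_d*0.000000] = 0.000000
  V(1,+0) = exp(-r*dt) * [p_u*0.416269 + p_m*0.000000 + p_d*0.000000] = 0.068907
  V(1,+1) = exp(-r*dt) * [p_u*8.957235 + p_m*0.416269 + p_d*0.000000] = 1.759903
  V(0,+0) = exp(-r*dt) * [p_u*1.759903 + p_m*0.068907 + p_d*0.000000] = 0.337206

Answer: Price = V(0,0) = 0.3372


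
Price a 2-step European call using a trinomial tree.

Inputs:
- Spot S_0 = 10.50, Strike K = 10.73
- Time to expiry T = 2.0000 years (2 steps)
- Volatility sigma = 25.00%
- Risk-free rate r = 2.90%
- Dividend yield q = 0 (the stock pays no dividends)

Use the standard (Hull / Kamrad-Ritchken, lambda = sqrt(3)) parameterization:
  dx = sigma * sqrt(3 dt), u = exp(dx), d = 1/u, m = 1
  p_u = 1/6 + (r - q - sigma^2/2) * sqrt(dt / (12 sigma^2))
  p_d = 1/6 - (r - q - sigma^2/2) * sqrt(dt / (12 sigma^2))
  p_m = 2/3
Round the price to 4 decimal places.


dt = T/N = 1.000000; dx = sigma*sqrt(3*dt) = 0.433013
u = exp(dx) = 1.541896; d = 1/u = 0.648552
p_u = 0.164069, p_m = 0.666667, p_d = 0.169265
Discount per step: exp(-r*dt) = 0.971416
Stock lattice S(k, j) with j the centered position index:
  k=0: S(0,+0) = 10.5000
  k=1: S(1,-1) = 6.8098; S(1,+0) = 10.5000; S(1,+1) = 16.1899
  k=2: S(2,-2) = 4.4165; S(2,-1) = 6.8098; S(2,+0) = 10.5000; S(2,+1) = 16.1899; S(2,+2) = 24.9631
Terminal payoffs V(N, j) = max(S_T - K, 0):
  V(2,-2) = 0.000000; V(2,-1) = 0.000000; V(2,+0) = 0.000000; V(2,+1) = 5.459906; V(2,+2) = 14.233148
Backward induction: V(k, j) = exp(-r*dt) * [p_u * V(k+1, j+1) + p_m * V(k+1, j) + p_d * V(k+1, j-1)]
  V(1,-1) = exp(-r*dt) * [p_u*0.000000 + p_m*0.000000 + p_d*0.000000] = 0.000000
  V(1,+0) = exp(-r*dt) * [p_u*5.459906 + p_m*0.000000 + p_d*0.000000] = 0.870194
  V(1,+1) = exp(-r*dt) * [p_u*14.233148 + p_m*5.459906 + p_d*0.000000] = 5.804359
  V(0,+0) = exp(-r*dt) * [p_u*5.804359 + p_m*0.870194 + p_d*0.000000] = 1.488640

Answer: Price = V(0,0) = 1.4886


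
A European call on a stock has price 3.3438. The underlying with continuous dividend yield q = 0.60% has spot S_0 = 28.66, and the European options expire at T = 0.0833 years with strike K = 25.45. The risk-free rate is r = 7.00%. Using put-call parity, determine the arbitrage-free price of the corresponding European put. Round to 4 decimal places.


Put-call parity: C - P = S_0 * exp(-qT) - K * exp(-rT).
S_0 * exp(-qT) = 28.6600 * 0.99950032 = 28.64567931
K * exp(-rT) = 25.4500 * 0.99418597 = 25.30203287
P = C - S*exp(-qT) + K*exp(-rT)
P = 3.3438 - 28.64567931 + 25.30203287 = 0.0002

Answer: Put price = 0.0002


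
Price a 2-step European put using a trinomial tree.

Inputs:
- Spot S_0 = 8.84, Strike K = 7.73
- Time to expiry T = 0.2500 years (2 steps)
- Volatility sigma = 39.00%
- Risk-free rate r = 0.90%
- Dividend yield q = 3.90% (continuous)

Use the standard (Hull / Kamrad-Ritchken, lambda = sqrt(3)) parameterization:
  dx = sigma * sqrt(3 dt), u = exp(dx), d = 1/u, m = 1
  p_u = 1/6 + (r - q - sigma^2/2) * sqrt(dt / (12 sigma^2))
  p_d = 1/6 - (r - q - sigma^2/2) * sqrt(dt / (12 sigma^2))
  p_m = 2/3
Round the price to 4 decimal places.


Answer: Price = V(0,0) = 0.2834

Derivation:
dt = T/N = 0.125000; dx = sigma*sqrt(3*dt) = 0.238825
u = exp(dx) = 1.269757; d = 1/u = 0.787552
p_u = 0.138914, p_m = 0.666667, p_d = 0.194420
Discount per step: exp(-r*dt) = 0.998876
Stock lattice S(k, j) with j the centered position index:
  k=0: S(0,+0) = 8.8400
  k=1: S(1,-1) = 6.9620; S(1,+0) = 8.8400; S(1,+1) = 11.2246
  k=2: S(2,-2) = 5.4829; S(2,-1) = 6.9620; S(2,+0) = 8.8400; S(2,+1) = 11.2246; S(2,+2) = 14.2526
Terminal payoffs V(N, j) = max(K - S_T, 0):
  V(2,-2) = 2.247088; V(2,-1) = 0.768036; V(2,+0) = 0.000000; V(2,+1) = 0.000000; V(2,+2) = 0.000000
Backward induction: V(k, j) = exp(-r*dt) * [p_u * V(k+1, j+1) + p_m * V(k+1, j) + p_d * V(k+1, j-1)]
  V(1,-1) = exp(-r*dt) * [p_u*0.000000 + p_m*0.768036 + p_d*2.247088] = 0.947835
  V(1,+0) = exp(-r*dt) * [p_u*0.000000 + p_m*0.000000 + p_d*0.768036] = 0.149153
  V(1,+1) = exp(-r*dt) * [p_u*0.000000 + p_m*0.000000 + p_d*0.000000] = 0.000000
  V(0,+0) = exp(-r*dt) * [p_u*0.000000 + p_m*0.149153 + p_d*0.947835] = 0.283394


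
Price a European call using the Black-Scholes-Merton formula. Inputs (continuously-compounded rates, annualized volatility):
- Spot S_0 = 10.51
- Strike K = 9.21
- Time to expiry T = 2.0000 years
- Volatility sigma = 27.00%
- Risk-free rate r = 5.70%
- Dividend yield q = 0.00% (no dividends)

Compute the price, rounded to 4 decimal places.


Answer: Price = 2.8433

Derivation:
d1 = (ln(S/K) + (r - q + 0.5*sigma^2) * T) / (sigma * sqrt(T)) = 0.83526945
d2 = d1 - sigma * sqrt(T) = 0.45343179
exp(-rT) = 0.89225796; exp(-qT) = 1.00000000
C = S_0 * exp(-qT) * N(d1) - K * exp(-rT) * N(d2)
N(d1) = 0.79821699; N(d2) = 0.67488108
C = 10.5100 * 1.00000000 * 0.79821699 - 9.2100 * 0.89225796 * 0.67488108 = 2.8433


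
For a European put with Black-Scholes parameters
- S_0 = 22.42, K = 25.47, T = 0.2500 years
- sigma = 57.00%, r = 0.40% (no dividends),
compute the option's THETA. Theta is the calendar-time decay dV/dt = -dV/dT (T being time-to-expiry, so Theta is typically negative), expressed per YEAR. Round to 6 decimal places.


d1 = -0.3015276188; d2 = -0.5865276188
phi(d1) = 0.3812126261; exp(-qT) = 1.0000000000; exp(-rT) = 0.9990004998
Theta = -S*exp(-qT)*phi(d1)*sigma/(2*sqrt(T)) + r*K*exp(-rT)*N(-d2) - q*S*exp(-qT)*N(-d1)
N(-d1) = 0.6184939037; N(-d2) = 0.7212394964; sqrt(T) = 0.5000000000
Term 1 = -22.4200 * 1.0000000000 * 0.3812126261 * 0.5700 / (2 * 0.5000000000) = -4.8716686340
Term 2 = 0.0040 * 25.4700 * 0.9990004998 * 0.7212394964 = 0.0734064367
Term 3 = 0 (no dividend yield, q = 0)
Theta = -4.8716686340 + (0.0734064367) + (0.0000000000) = -4.798262

Answer: Theta = -4.798262


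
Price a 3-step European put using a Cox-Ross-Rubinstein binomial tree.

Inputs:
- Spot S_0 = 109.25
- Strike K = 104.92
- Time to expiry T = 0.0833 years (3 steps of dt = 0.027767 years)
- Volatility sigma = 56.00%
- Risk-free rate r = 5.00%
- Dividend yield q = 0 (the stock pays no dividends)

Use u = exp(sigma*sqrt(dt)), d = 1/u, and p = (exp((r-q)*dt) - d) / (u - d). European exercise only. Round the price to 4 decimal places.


dt = T/N = 0.027767
u = exp(sigma*sqrt(dt)) = 1.097807; d = 1/u = 0.910907
p = (exp((r-q)*dt) - d) / (u - d) = 0.484122
Discount per step: exp(-r*dt) = 0.998613
Stock lattice S(k, i) with i counting down-moves:
  k=0: S(0,0) = 109.2500
  k=1: S(1,0) = 119.9354; S(1,1) = 99.5166
  k=2: S(2,0) = 131.6660; S(2,1) = 109.2500; S(2,2) = 90.6503
  k=3: S(3,0) = 144.5438; S(3,1) = 119.9354; S(3,2) = 99.5166; S(3,3) = 82.5740
Terminal payoffs V(N, i) = max(K - S_T, 0):
  V(3,0) = 0.000000; V(3,1) = 0.000000; V(3,2) = 5.403429; V(3,3) = 22.346002
Backward induction: V(k, i) = exp(-r*dt) * [p * V(k+1, i) + (1-p) * V(k+1, i+1)].
  V(2,0) = exp(-r*dt) * [p*0.000000 + (1-p)*0.000000] = 0.000000
  V(2,1) = exp(-r*dt) * [p*0.000000 + (1-p)*5.403429] = 2.783645
  V(2,2) = exp(-r*dt) * [p*5.403429 + (1-p)*22.346002] = 14.124114
  V(1,0) = exp(-r*dt) * [p*0.000000 + (1-p)*2.783645] = 1.434030
  V(1,1) = exp(-r*dt) * [p*2.783645 + (1-p)*14.124114] = 8.621969
  V(0,0) = exp(-r*dt) * [p*1.434030 + (1-p)*8.621969] = 5.134999

Answer: Price = V(0,0) = 5.1350


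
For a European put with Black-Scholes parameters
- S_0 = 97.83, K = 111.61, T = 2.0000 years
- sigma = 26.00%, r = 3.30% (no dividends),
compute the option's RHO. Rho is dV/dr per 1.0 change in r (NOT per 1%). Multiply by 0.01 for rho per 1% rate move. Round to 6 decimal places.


d1 = 0.0049514521; d2 = -0.3627440741
phi(d1) = 0.3989373900; exp(-qT) = 1.0000000000; exp(-rT) = 0.9361308643
N(-d2) = 0.6416019637
Rho = -K*T*exp(-rT)*N(-d2) = -111.6100 * 2.0000 * 0.9361308643 * 0.6416019637 = -134.071156

Answer: Rho = -134.071156


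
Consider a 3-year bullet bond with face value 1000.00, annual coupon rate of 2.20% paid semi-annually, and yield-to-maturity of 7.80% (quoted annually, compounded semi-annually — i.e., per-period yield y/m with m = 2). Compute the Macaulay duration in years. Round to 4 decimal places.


Answer: Macaulay duration = 2.9114 years

Derivation:
Coupon per period c = face * coupon_rate / m = 11.000000
Periods per year m = 2; per-period yield y/m = 0.039000
Number of cashflows N = 6
Cashflows (t years, CF_t, discount factor 1/(1+y/m)^(m*t), PV):
  t = 0.5000: CF_t = 11.000000, DF = 0.962464, PV = 10.587103
  t = 1.0000: CF_t = 11.000000, DF = 0.926337, PV = 10.189705
  t = 1.5000: CF_t = 11.000000, DF = 0.891566, PV = 9.807223
  t = 2.0000: CF_t = 11.000000, DF = 0.858100, PV = 9.439098
  t = 2.5000: CF_t = 11.000000, DF = 0.825890, PV = 9.084791
  t = 3.0000: CF_t = 1011.000000, DF = 0.794889, PV = 803.633200
Price P = sum_t PV_t = 852.741120
Macaulay numerator sum_t t * PV_t:
  t * PV_t at t = 0.5000: 5.293551
  t * PV_t at t = 1.0000: 10.189705
  t * PV_t at t = 1.5000: 14.710834
  t * PV_t at t = 2.0000: 18.878196
  t * PV_t at t = 2.5000: 22.711978
  t * PV_t at t = 3.0000: 2410.899600
Macaulay duration D = (sum_t t * PV_t) / P = 2482.683864 / 852.741120 = 2.911416


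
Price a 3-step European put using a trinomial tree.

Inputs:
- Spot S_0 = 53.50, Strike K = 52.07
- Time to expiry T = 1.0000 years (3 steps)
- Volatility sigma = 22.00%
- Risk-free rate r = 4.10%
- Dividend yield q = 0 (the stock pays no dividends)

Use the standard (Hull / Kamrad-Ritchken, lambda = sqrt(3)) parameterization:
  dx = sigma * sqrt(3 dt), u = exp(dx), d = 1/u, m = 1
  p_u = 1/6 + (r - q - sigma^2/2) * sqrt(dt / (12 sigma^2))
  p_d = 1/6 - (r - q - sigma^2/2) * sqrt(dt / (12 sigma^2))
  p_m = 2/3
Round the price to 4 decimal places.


Answer: Price = V(0,0) = 2.7983

Derivation:
dt = T/N = 0.333333; dx = sigma*sqrt(3*dt) = 0.220000
u = exp(dx) = 1.246077; d = 1/u = 0.802519
p_u = 0.179394, p_m = 0.666667, p_d = 0.153939
Discount per step: exp(-r*dt) = 0.986426
Stock lattice S(k, j) with j the centered position index:
  k=0: S(0,+0) = 53.5000
  k=1: S(1,-1) = 42.9348; S(1,+0) = 53.5000; S(1,+1) = 66.6651
  k=2: S(2,-2) = 34.4559; S(2,-1) = 42.9348; S(2,+0) = 53.5000; S(2,+1) = 66.6651; S(2,+2) = 83.0698
  k=3: S(3,-3) = 27.6515; S(3,-2) = 34.4559; S(3,-1) = 42.9348; S(3,+0) = 53.5000; S(3,+1) = 66.6651; S(3,+2) = 83.0698; S(3,+3) = 103.5114
Terminal payoffs V(N, j) = max(K - S_T, 0):
  V(3,-3) = 24.418454; V(3,-2) = 17.614051; V(3,-1) = 9.135244; V(3,+0) = 0.000000; V(3,+1) = 0.000000; V(3,+2) = 0.000000; V(3,+3) = 0.000000
Backward induction: V(k, j) = exp(-r*dt) * [p_u * V(k+1, j+1) + p_m * V(k+1, j) + p_d * V(k+1, j-1)]
  V(2,-2) = exp(-r*dt) * [p_u*9.135244 + p_m*17.614051 + p_d*24.418454] = 16.907811
  V(2,-1) = exp(-r*dt) * [p_u*0.000000 + p_m*9.135244 + p_d*17.614051] = 8.682188
  V(2,+0) = exp(-r*dt) * [p_u*0.000000 + p_m*0.000000 + p_d*9.135244] = 1.387186
  V(2,+1) = exp(-r*dt) * [p_u*0.000000 + p_m*0.000000 + p_d*0.000000] = 0.000000
  V(2,+2) = exp(-r*dt) * [p_u*0.000000 + p_m*0.000000 + p_d*0.000000] = 0.000000
  V(1,-1) = exp(-r*dt) * [p_u*1.387186 + p_m*8.682188 + p_d*16.907811] = 8.522483
  V(1,+0) = exp(-r*dt) * [p_u*0.000000 + p_m*1.387186 + p_d*8.682188] = 2.230627
  V(1,+1) = exp(-r*dt) * [p_u*0.000000 + p_m*0.000000 + p_d*1.387186] = 0.210644
  V(0,+0) = exp(-r*dt) * [p_u*0.210644 + p_m*2.230627 + p_d*8.522483] = 2.798312


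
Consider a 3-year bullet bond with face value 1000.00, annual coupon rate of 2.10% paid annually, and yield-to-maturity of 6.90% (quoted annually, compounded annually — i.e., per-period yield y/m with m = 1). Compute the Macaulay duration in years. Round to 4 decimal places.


Answer: Macaulay duration = 2.9340 years

Derivation:
Coupon per period c = face * coupon_rate / m = 21.000000
Periods per year m = 1; per-period yield y/m = 0.069000
Number of cashflows N = 3
Cashflows (t years, CF_t, discount factor 1/(1+y/m)^(m*t), PV):
  t = 1.0000: CF_t = 21.000000, DF = 0.935454, PV = 19.644528
  t = 2.0000: CF_t = 21.000000, DF = 0.875074, PV = 18.376546
  t = 3.0000: CF_t = 1021.000000, DF = 0.818591, PV = 835.781255
Price P = sum_t PV_t = 873.802328
Macaulay numerator sum_t t * PV_t:
  t * PV_t at t = 1.0000: 19.644528
  t * PV_t at t = 2.0000: 36.753092
  t * PV_t at t = 3.0000: 2507.343765
Macaulay duration D = (sum_t t * PV_t) / P = 2563.741384 / 873.802328 = 2.934006


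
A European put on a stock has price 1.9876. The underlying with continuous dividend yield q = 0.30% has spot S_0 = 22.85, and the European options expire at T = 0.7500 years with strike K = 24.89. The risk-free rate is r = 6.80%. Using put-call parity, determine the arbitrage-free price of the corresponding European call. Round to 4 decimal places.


Answer: Call price = 1.1338

Derivation:
Put-call parity: C - P = S_0 * exp(-qT) - K * exp(-rT).
S_0 * exp(-qT) = 22.8500 * 0.99775253 = 22.79864530
K * exp(-rT) = 24.8900 * 0.95027867 = 23.65243611
C = P + S*exp(-qT) - K*exp(-rT)
C = 1.9876 + 22.79864530 - 23.65243611 = 1.1338


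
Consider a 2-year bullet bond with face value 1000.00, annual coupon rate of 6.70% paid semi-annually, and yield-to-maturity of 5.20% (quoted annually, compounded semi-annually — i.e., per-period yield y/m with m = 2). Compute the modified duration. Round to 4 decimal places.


Coupon per period c = face * coupon_rate / m = 33.500000
Periods per year m = 2; per-period yield y/m = 0.026000
Number of cashflows N = 4
Cashflows (t years, CF_t, discount factor 1/(1+y/m)^(m*t), PV):
  t = 0.5000: CF_t = 33.500000, DF = 0.974659, PV = 32.651072
  t = 1.0000: CF_t = 33.500000, DF = 0.949960, PV = 31.823657
  t = 1.5000: CF_t = 33.500000, DF = 0.925887, PV = 31.017210
  t = 2.0000: CF_t = 1033.500000, DF = 0.902424, PV = 932.655032
Price P = sum_t PV_t = 1028.146971
First compute Macaulay numerator sum_t t * PV_t:
  t * PV_t at t = 0.5000: 16.325536
  t * PV_t at t = 1.0000: 31.823657
  t * PV_t at t = 1.5000: 46.525814
  t * PV_t at t = 2.0000: 1865.310065
Macaulay duration D = 1959.985072 / 1028.146971 = 1.906328
Modified duration = D / (1 + y/m) = 1.906328 / (1 + 0.026000) = 1.858019

Answer: Modified duration = 1.8580


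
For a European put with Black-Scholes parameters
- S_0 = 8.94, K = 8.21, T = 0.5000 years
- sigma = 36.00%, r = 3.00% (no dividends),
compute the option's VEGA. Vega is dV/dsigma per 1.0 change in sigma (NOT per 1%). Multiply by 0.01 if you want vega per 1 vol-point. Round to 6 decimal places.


d1 = 0.5208339000; d2 = 0.2662754588
phi(d1) = 0.3483413083; exp(-qT) = 1.0000000000; exp(-rT) = 0.9851119396
Vega = S * exp(-qT) * phi(d1) * sqrt(T) = 8.9400 * 1.0000000000 * 0.3483413083 * 0.7071067812 = 2.202052

Answer: Vega = 2.202052


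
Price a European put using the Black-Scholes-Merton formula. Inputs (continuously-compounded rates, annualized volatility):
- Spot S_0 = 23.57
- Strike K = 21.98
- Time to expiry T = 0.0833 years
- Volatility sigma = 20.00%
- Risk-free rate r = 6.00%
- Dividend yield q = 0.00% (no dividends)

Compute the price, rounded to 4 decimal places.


Answer: Price = 0.0601

Derivation:
d1 = (ln(S/K) + (r - q + 0.5*sigma^2) * T) / (sigma * sqrt(T)) = 1.32538388
d2 = d1 - sigma * sqrt(T) = 1.26766040
exp(-rT) = 0.99501447; exp(-qT) = 1.00000000
P = K * exp(-rT) * N(-d2) - S_0 * exp(-qT) * N(-d1)
N(-d1) = 0.09252193; N(-d2) = 0.10245963
P = 21.9800 * 0.99501447 * 0.10245963 - 23.5700 * 1.00000000 * 0.09252193 = 0.0601


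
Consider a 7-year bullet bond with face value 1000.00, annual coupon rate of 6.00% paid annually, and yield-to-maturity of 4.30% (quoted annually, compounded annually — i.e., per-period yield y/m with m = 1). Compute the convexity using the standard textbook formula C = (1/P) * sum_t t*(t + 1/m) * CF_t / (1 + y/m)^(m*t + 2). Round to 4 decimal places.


Answer: Convexity = 41.5143

Derivation:
Coupon per period c = face * coupon_rate / m = 60.000000
Periods per year m = 1; per-period yield y/m = 0.043000
Number of cashflows N = 7
Cashflows (t years, CF_t, discount factor 1/(1+y/m)^(m*t), PV):
  t = 1.0000: CF_t = 60.000000, DF = 0.958773, PV = 57.526366
  t = 2.0000: CF_t = 60.000000, DF = 0.919245, PV = 55.154714
  t = 3.0000: CF_t = 60.000000, DF = 0.881347, PV = 52.880838
  t = 4.0000: CF_t = 60.000000, DF = 0.845012, PV = 50.700707
  t = 5.0000: CF_t = 60.000000, DF = 0.810174, PV = 48.610457
  t = 6.0000: CF_t = 60.000000, DF = 0.776773, PV = 46.606383
  t = 7.0000: CF_t = 1060.000000, DF = 0.744749, PV = 789.433781
Price P = sum_t PV_t = 1100.913246
Convexity numerator sum_t t*(t + 1/m) * CF_t / (1+y/m)^(m*t + 2):
  t = 1.0000: term = 105.761675
  t = 2.0000: term = 304.204243
  t = 3.0000: term = 583.325490
  t = 4.0000: term = 932.127660
  t = 5.0000: term = 1340.547929
  t = 6.0000: term = 1799.393194
  t = 7.0000: term = 40638.261109
Convexity = (1/P) * sum = 45703.621300 / 1100.913246 = 41.514281


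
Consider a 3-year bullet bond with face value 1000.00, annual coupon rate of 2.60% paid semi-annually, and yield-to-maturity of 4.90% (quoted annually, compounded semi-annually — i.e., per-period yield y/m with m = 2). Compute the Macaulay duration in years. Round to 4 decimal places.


Coupon per period c = face * coupon_rate / m = 13.000000
Periods per year m = 2; per-period yield y/m = 0.024500
Number of cashflows N = 6
Cashflows (t years, CF_t, discount factor 1/(1+y/m)^(m*t), PV):
  t = 0.5000: CF_t = 13.000000, DF = 0.976086, PV = 12.689117
  t = 1.0000: CF_t = 13.000000, DF = 0.952744, PV = 12.385668
  t = 1.5000: CF_t = 13.000000, DF = 0.929960, PV = 12.089476
  t = 2.0000: CF_t = 13.000000, DF = 0.907721, PV = 11.800367
  t = 2.5000: CF_t = 13.000000, DF = 0.886013, PV = 11.518171
  t = 3.0000: CF_t = 1013.000000, DF = 0.864825, PV = 876.067701
Price P = sum_t PV_t = 936.550499
Macaulay numerator sum_t t * PV_t:
  t * PV_t at t = 0.5000: 6.344558
  t * PV_t at t = 1.0000: 12.385668
  t * PV_t at t = 1.5000: 18.134213
  t * PV_t at t = 2.0000: 23.600733
  t * PV_t at t = 2.5000: 28.795429
  t * PV_t at t = 3.0000: 2628.203103
Macaulay duration D = (sum_t t * PV_t) / P = 2717.463704 / 936.550499 = 2.901567

Answer: Macaulay duration = 2.9016 years


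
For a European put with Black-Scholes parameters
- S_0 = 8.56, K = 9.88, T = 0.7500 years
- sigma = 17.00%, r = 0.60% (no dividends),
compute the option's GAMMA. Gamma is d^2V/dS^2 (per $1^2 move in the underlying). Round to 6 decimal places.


Answer: Gamma = 0.216833

Derivation:
d1 = -0.8699297968; d2 = -1.0171541155
phi(d1) = 0.2732611196; exp(-qT) = 1.0000000000; exp(-rT) = 0.9955101098
Gamma = exp(-qT) * phi(d1) / (S * sigma * sqrt(T)) = 1.0000000000 * 0.2732611196 / (8.5600 * 0.1700 * 0.8660254038) = 0.216833


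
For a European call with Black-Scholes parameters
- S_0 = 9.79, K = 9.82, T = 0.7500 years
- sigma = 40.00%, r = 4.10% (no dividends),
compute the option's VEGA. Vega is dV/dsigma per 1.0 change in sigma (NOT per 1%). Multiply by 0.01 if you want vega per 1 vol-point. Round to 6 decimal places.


Answer: Vega = 3.275734

Derivation:
d1 = 0.2531401902; d2 = -0.0932699713
phi(d1) = 0.3863627781; exp(-qT) = 1.0000000000; exp(-rT) = 0.9697179723
Vega = S * exp(-qT) * phi(d1) * sqrt(T) = 9.7900 * 1.0000000000 * 0.3863627781 * 0.8660254038 = 3.275734


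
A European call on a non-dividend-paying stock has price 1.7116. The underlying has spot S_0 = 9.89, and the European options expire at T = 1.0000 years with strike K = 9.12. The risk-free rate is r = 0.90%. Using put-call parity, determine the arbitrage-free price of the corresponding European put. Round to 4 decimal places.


Put-call parity: C - P = S_0 * exp(-qT) - K * exp(-rT).
S_0 * exp(-qT) = 9.8900 * 1.00000000 = 9.89000000
K * exp(-rT) = 9.1200 * 0.99104038 = 9.03828825
P = C - S*exp(-qT) + K*exp(-rT)
P = 1.7116 - 9.89000000 + 9.03828825 = 0.8599

Answer: Put price = 0.8599


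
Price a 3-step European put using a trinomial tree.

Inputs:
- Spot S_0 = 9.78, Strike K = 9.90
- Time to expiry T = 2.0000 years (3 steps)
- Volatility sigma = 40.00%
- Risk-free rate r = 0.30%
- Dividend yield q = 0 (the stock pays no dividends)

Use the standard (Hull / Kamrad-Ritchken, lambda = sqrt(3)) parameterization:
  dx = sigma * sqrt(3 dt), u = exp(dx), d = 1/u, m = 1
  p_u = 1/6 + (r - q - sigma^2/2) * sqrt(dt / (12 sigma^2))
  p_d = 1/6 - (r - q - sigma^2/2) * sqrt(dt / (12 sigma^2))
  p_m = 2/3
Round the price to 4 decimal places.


dt = T/N = 0.666667; dx = sigma*sqrt(3*dt) = 0.565685
u = exp(dx) = 1.760654; d = 1/u = 0.567971
p_u = 0.121294, p_m = 0.666667, p_d = 0.212039
Discount per step: exp(-r*dt) = 0.998002
Stock lattice S(k, j) with j the centered position index:
  k=0: S(0,+0) = 9.7800
  k=1: S(1,-1) = 5.5548; S(1,+0) = 9.7800; S(1,+1) = 17.2192
  k=2: S(2,-2) = 3.1549; S(2,-1) = 5.5548; S(2,+0) = 9.7800; S(2,+1) = 17.2192; S(2,+2) = 30.3171
  k=3: S(3,-3) = 1.7919; S(3,-2) = 3.1549; S(3,-1) = 5.5548; S(3,+0) = 9.7800; S(3,+1) = 17.2192; S(3,+2) = 30.3171; S(3,+3) = 53.3778
Terminal payoffs V(N, j) = max(K - S_T, 0):
  V(3,-3) = 8.108088; V(3,-2) = 6.745063; V(3,-1) = 4.345246; V(3,+0) = 0.120000; V(3,+1) = 0.000000; V(3,+2) = 0.000000; V(3,+3) = 0.000000
Backward induction: V(k, j) = exp(-r*dt) * [p_u * V(k+1, j+1) + p_m * V(k+1, j) + p_d * V(k+1, j-1)]
  V(2,-2) = exp(-r*dt) * [p_u*4.345246 + p_m*6.745063 + p_d*8.108088] = 6.729522
  V(2,-1) = exp(-r*dt) * [p_u*0.120000 + p_m*4.345246 + p_d*6.745063] = 4.332930
  V(2,+0) = exp(-r*dt) * [p_u*0.000000 + p_m*0.120000 + p_d*4.345246] = 0.999363
  V(2,+1) = exp(-r*dt) * [p_u*0.000000 + p_m*0.000000 + p_d*0.120000] = 0.025394
  V(2,+2) = exp(-r*dt) * [p_u*0.000000 + p_m*0.000000 + p_d*0.000000] = 0.000000
  V(1,-1) = exp(-r*dt) * [p_u*0.999363 + p_m*4.332930 + p_d*6.729522] = 4.427896
  V(1,+0) = exp(-r*dt) * [p_u*0.025394 + p_m*0.999363 + p_d*4.332930] = 1.584901
  V(1,+1) = exp(-r*dt) * [p_u*0.000000 + p_m*0.025394 + p_d*0.999363] = 0.228376
  V(0,+0) = exp(-r*dt) * [p_u*0.228376 + p_m*1.584901 + p_d*4.427896] = 2.019147

Answer: Price = V(0,0) = 2.0191


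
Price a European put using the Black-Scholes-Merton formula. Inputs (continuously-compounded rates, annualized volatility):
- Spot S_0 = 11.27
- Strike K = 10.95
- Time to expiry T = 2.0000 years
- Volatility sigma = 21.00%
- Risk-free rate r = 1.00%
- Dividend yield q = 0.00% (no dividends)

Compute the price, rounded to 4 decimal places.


Answer: Price = 1.0476

Derivation:
d1 = (ln(S/K) + (r - q + 0.5*sigma^2) * T) / (sigma * sqrt(T)) = 0.31282698
d2 = d1 - sigma * sqrt(T) = 0.01584213
exp(-rT) = 0.98019867; exp(-qT) = 1.00000000
P = K * exp(-rT) * N(-d2) - S_0 * exp(-qT) * N(-d1)
N(-d1) = 0.37720606; N(-d2) = 0.49368017
P = 10.9500 * 0.98019867 * 0.49368017 - 11.2700 * 1.00000000 * 0.37720606 = 1.0476


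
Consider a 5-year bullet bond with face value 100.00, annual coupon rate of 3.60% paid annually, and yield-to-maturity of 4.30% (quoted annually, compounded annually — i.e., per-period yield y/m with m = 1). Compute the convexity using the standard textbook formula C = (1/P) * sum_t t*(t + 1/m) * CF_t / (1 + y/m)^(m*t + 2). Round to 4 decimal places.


Answer: Convexity = 25.0770

Derivation:
Coupon per period c = face * coupon_rate / m = 3.600000
Periods per year m = 1; per-period yield y/m = 0.043000
Number of cashflows N = 5
Cashflows (t years, CF_t, discount factor 1/(1+y/m)^(m*t), PV):
  t = 1.0000: CF_t = 3.600000, DF = 0.958773, PV = 3.451582
  t = 2.0000: CF_t = 3.600000, DF = 0.919245, PV = 3.309283
  t = 3.0000: CF_t = 3.600000, DF = 0.881347, PV = 3.172850
  t = 4.0000: CF_t = 3.600000, DF = 0.845012, PV = 3.042042
  t = 5.0000: CF_t = 103.600000, DF = 0.810174, PV = 83.934057
Price P = sum_t PV_t = 96.909814
Convexity numerator sum_t t*(t + 1/m) * CF_t / (1+y/m)^(m*t + 2):
  t = 1.0000: term = 6.345701
  t = 2.0000: term = 18.252255
  t = 3.0000: term = 34.999529
  t = 4.0000: term = 55.927660
  t = 5.0000: term = 2314.679424
Convexity = (1/P) * sum = 2430.204568 / 96.909814 = 25.076971


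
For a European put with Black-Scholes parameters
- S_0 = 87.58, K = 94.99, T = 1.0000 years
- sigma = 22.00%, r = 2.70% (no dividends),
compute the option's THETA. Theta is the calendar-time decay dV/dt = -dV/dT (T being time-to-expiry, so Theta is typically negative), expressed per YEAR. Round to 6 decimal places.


Answer: Theta = -2.211893

Derivation:
d1 = -0.1364498251; d2 = -0.3564498251
phi(d1) = 0.3952456492; exp(-qT) = 1.0000000000; exp(-rT) = 0.9733612415
Theta = -S*exp(-qT)*phi(d1)*sigma/(2*sqrt(T)) + r*K*exp(-rT)*N(-d2) - q*S*exp(-qT)*N(-d1)
N(-d1) = 0.5542671564; N(-d2) = 0.6392481393; sqrt(T) = 1.0000000000
Term 1 = -87.5800 * 1.0000000000 * 0.3952456492 * 0.2200 / (2 * 1.0000000000) = -3.8077175353
Term 2 = 0.0270 * 94.9900 * 0.9733612415 * 0.6392481393 = 1.5958246656
Term 3 = 0 (no dividend yield, q = 0)
Theta = -3.8077175353 + (1.5958246656) + (0.0000000000) = -2.211893


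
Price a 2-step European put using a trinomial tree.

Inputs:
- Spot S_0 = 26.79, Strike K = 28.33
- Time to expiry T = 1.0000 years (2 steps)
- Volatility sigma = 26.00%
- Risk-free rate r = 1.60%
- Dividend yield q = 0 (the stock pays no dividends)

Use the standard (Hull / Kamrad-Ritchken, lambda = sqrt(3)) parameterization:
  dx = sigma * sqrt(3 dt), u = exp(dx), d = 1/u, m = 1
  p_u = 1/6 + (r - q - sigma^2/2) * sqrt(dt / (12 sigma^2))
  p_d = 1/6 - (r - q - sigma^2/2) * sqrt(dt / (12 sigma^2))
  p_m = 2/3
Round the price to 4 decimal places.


Answer: Price = V(0,0) = 3.3087

Derivation:
dt = T/N = 0.500000; dx = sigma*sqrt(3*dt) = 0.318434
u = exp(dx) = 1.374972; d = 1/u = 0.727287
p_u = 0.152692, p_m = 0.666667, p_d = 0.180641
Discount per step: exp(-r*dt) = 0.992032
Stock lattice S(k, j) with j the centered position index:
  k=0: S(0,+0) = 26.7900
  k=1: S(1,-1) = 19.4840; S(1,+0) = 26.7900; S(1,+1) = 36.8355
  k=2: S(2,-2) = 14.1705; S(2,-1) = 19.4840; S(2,+0) = 26.7900; S(2,+1) = 36.8355; S(2,+2) = 50.6478
Terminal payoffs V(N, j) = max(K - S_T, 0):
  V(2,-2) = 14.159514; V(2,-1) = 8.845973; V(2,+0) = 1.540000; V(2,+1) = 0.000000; V(2,+2) = 0.000000
Backward induction: V(k, j) = exp(-r*dt) * [p_u * V(k+1, j+1) + p_m * V(k+1, j) + p_d * V(k+1, j-1)]
  V(1,-1) = exp(-r*dt) * [p_u*1.540000 + p_m*8.845973 + p_d*14.159514] = 8.621009
  V(1,+0) = exp(-r*dt) * [p_u*0.000000 + p_m*1.540000 + p_d*8.845973] = 2.603702
  V(1,+1) = exp(-r*dt) * [p_u*0.000000 + p_m*0.000000 + p_d*1.540000] = 0.275971
  V(0,+0) = exp(-r*dt) * [p_u*0.275971 + p_m*2.603702 + p_d*8.621009] = 3.308675


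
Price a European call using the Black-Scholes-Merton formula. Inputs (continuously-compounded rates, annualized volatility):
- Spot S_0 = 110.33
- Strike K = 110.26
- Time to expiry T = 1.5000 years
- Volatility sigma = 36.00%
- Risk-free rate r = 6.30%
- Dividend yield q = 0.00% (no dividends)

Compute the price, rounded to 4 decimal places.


d1 = (ln(S/K) + (r - q + 0.5*sigma^2) * T) / (sigma * sqrt(T)) = 0.43622387
d2 = d1 - sigma * sqrt(T) = -0.00468428
exp(-rT) = 0.90982773; exp(-qT) = 1.00000000
C = S_0 * exp(-qT) * N(d1) - K * exp(-rT) * N(d2)
N(d1) = 0.66866284; N(d2) = 0.49813125
C = 110.3300 * 1.00000000 * 0.66866284 - 110.2600 * 0.90982773 * 0.49813125 = 23.8022

Answer: Price = 23.8022


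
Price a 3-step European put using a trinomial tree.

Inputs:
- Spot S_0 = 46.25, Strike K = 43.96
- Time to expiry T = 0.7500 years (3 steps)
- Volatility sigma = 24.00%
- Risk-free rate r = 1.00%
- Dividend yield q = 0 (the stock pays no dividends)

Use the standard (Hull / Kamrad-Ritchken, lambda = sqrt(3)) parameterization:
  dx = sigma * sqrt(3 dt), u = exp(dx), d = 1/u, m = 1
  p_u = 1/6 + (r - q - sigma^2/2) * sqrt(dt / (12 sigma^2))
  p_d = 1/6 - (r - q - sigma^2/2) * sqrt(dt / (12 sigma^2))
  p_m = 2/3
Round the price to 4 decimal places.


dt = T/N = 0.250000; dx = sigma*sqrt(3*dt) = 0.207846
u = exp(dx) = 1.231024; d = 1/u = 0.812332
p_u = 0.155360, p_m = 0.666667, p_d = 0.177973
Discount per step: exp(-r*dt) = 0.997503
Stock lattice S(k, j) with j the centered position index:
  k=0: S(0,+0) = 46.2500
  k=1: S(1,-1) = 37.5704; S(1,+0) = 46.2500; S(1,+1) = 56.9348
  k=2: S(2,-2) = 30.5196; S(2,-1) = 37.5704; S(2,+0) = 46.2500; S(2,+1) = 56.9348; S(2,+2) = 70.0881
  k=3: S(3,-3) = 24.7921; S(3,-2) = 30.5196; S(3,-1) = 37.5704; S(3,+0) = 46.2500; S(3,+1) = 56.9348; S(3,+2) = 70.0881; S(3,+3) = 86.2802
Terminal payoffs V(N, j) = max(K - S_T, 0):
  V(3,-3) = 19.167947; V(3,-2) = 13.440395; V(3,-1) = 6.389643; V(3,+0) = 0.000000; V(3,+1) = 0.000000; V(3,+2) = 0.000000; V(3,+3) = 0.000000
Backward induction: V(k, j) = exp(-r*dt) * [p_u * V(k+1, j+1) + p_m * V(k+1, j) + p_d * V(k+1, j-1)]
  V(2,-2) = exp(-r*dt) * [p_u*6.389643 + p_m*13.440395 + p_d*19.167947] = 13.330969
  V(2,-1) = exp(-r*dt) * [p_u*0.000000 + p_m*6.389643 + p_d*13.440395] = 6.635182
  V(2,+0) = exp(-r*dt) * [p_u*0.000000 + p_m*0.000000 + p_d*6.389643] = 1.134345
  V(2,+1) = exp(-r*dt) * [p_u*0.000000 + p_m*0.000000 + p_d*0.000000] = 0.000000
  V(2,+2) = exp(-r*dt) * [p_u*0.000000 + p_m*0.000000 + p_d*0.000000] = 0.000000
  V(1,-1) = exp(-r*dt) * [p_u*1.134345 + p_m*6.635182 + p_d*13.330969] = 6.954832
  V(1,+0) = exp(-r*dt) * [p_u*0.000000 + p_m*1.134345 + p_d*6.635182] = 1.932277
  V(1,+1) = exp(-r*dt) * [p_u*0.000000 + p_m*0.000000 + p_d*1.134345] = 0.201379
  V(0,+0) = exp(-r*dt) * [p_u*0.201379 + p_m*1.932277 + p_d*6.954832] = 2.550859

Answer: Price = V(0,0) = 2.5509


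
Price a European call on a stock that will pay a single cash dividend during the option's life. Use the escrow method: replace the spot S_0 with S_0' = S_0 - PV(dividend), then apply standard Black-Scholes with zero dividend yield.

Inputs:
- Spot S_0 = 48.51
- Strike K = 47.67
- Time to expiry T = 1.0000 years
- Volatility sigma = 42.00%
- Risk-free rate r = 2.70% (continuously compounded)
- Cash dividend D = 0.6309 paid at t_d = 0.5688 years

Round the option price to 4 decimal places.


PV(D) = D * exp(-r * t_d) = 0.6309 * 0.98475973 = 0.62128491
S_0' = S_0 - PV(D) = 48.5100 - 0.62128491 = 47.88871509
d1 = (ln(S_0'/K) + (r + sigma^2/2)*T) / (sigma*sqrt(T)) = 0.28518480
d2 = d1 - sigma*sqrt(T) = -0.13481520
exp(-rT) = 0.97336124
N(d1) = 0.61224872; N(d2) = 0.44637899
C = S_0' * N(d1) - K * exp(-rT) * N(d2) = 47.88871509 * 0.61224872 - 47.6700 * 0.97336124 * 0.44637899 = 8.6078

Answer: Price = 8.6078


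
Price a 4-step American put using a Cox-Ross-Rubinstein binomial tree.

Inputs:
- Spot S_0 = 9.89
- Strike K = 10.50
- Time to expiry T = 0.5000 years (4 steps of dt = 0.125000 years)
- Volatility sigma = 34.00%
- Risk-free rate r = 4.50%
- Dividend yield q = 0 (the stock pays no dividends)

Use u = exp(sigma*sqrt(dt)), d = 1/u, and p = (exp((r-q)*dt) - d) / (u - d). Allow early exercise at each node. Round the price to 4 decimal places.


dt = T/N = 0.125000
u = exp(sigma*sqrt(dt)) = 1.127732; d = 1/u = 0.886736
p = (exp((r-q)*dt) - d) / (u - d) = 0.493391
Discount per step: exp(-r*dt) = 0.994391
Stock lattice S(k, i) with i counting down-moves:
  k=0: S(0,0) = 9.8900
  k=1: S(1,0) = 11.1533; S(1,1) = 8.7698
  k=2: S(2,0) = 12.5779; S(2,1) = 9.8900; S(2,2) = 7.7765
  k=3: S(3,0) = 14.1845; S(3,1) = 11.1533; S(3,2) = 8.7698; S(3,3) = 6.8957
  k=4: S(4,0) = 15.9963; S(4,1) = 12.5779; S(4,2) = 9.8900; S(4,3) = 7.7765; S(4,4) = 6.1147
Terminal payoffs V(N, i) = max(K - S_T, 0):
  V(4,0) = 0.000000; V(4,1) = 0.000000; V(4,2) = 0.610000; V(4,3) = 2.723489; V(4,4) = 4.385326
Backward induction: V(k, i) = exp(-r*dt) * [p * V(k+1, i) + (1-p) * V(k+1, i+1)]; then take max(V_cont, immediate exercise) for American.
  V(3,0) = exp(-r*dt) * [p*0.000000 + (1-p)*0.000000] = 0.000000; exercise = 0.000000; V(3,0) = max -> 0.000000
  V(3,1) = exp(-r*dt) * [p*0.000000 + (1-p)*0.610000] = 0.307298; exercise = 0.000000; V(3,1) = max -> 0.307298
  V(3,2) = exp(-r*dt) * [p*0.610000 + (1-p)*2.723489] = 1.671286; exercise = 1.730183; V(3,2) = max -> 1.730183
  V(3,3) = exp(-r*dt) * [p*2.723489 + (1-p)*4.385326] = 3.545392; exercise = 3.604289; V(3,3) = max -> 3.604289
  V(2,0) = exp(-r*dt) * [p*0.000000 + (1-p)*0.307298] = 0.154807; exercise = 0.000000; V(2,0) = max -> 0.154807
  V(2,1) = exp(-r*dt) * [p*0.307298 + (1-p)*1.730183] = 1.022378; exercise = 0.610000; V(2,1) = max -> 1.022378
  V(2,2) = exp(-r*dt) * [p*1.730183 + (1-p)*3.604289] = 2.664592; exercise = 2.723489; V(2,2) = max -> 2.723489
  V(1,0) = exp(-r*dt) * [p*0.154807 + (1-p)*1.022378] = 0.590993; exercise = 0.000000; V(1,0) = max -> 0.590993
  V(1,1) = exp(-r*dt) * [p*1.022378 + (1-p)*2.723489] = 1.873608; exercise = 1.730183; V(1,1) = max -> 1.873608
  V(0,0) = exp(-r*dt) * [p*0.590993 + (1-p)*1.873608] = 1.233818; exercise = 0.610000; V(0,0) = max -> 1.233818

Answer: Price = V(0,0) = 1.2338


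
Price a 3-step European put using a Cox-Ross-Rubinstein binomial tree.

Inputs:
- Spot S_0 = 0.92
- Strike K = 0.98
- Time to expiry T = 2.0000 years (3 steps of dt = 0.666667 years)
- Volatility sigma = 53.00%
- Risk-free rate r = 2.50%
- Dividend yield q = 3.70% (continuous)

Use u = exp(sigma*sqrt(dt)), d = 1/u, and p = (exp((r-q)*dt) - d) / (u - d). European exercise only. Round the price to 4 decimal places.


dt = T/N = 0.666667
u = exp(sigma*sqrt(dt)) = 1.541480; d = 1/u = 0.648727
p = (exp((r-q)*dt) - d) / (u - d) = 0.384546
Discount per step: exp(-r*dt) = 0.983471
Stock lattice S(k, i) with i counting down-moves:
  k=0: S(0,0) = 0.9200
  k=1: S(1,0) = 1.4182; S(1,1) = 0.5968
  k=2: S(2,0) = 2.1861; S(2,1) = 0.9200; S(2,2) = 0.3872
  k=3: S(3,0) = 3.3698; S(3,1) = 1.4182; S(3,2) = 0.5968; S(3,3) = 0.2512
Terminal payoffs V(N, i) = max(K - S_T, 0):
  V(3,0) = 0.000000; V(3,1) = 0.000000; V(3,2) = 0.383171; V(3,3) = 0.728826
Backward induction: V(k, i) = exp(-r*dt) * [p * V(k+1, i) + (1-p) * V(k+1, i+1)].
  V(2,0) = exp(-r*dt) * [p*0.000000 + (1-p)*0.000000] = 0.000000
  V(2,1) = exp(-r*dt) * [p*0.000000 + (1-p)*0.383171] = 0.231926
  V(2,2) = exp(-r*dt) * [p*0.383171 + (1-p)*0.728826] = 0.586057
  V(1,0) = exp(-r*dt) * [p*0.000000 + (1-p)*0.231926] = 0.140381
  V(1,1) = exp(-r*dt) * [p*0.231926 + (1-p)*0.586057] = 0.442441
  V(0,0) = exp(-r*dt) * [p*0.140381 + (1-p)*0.442441] = 0.320892

Answer: Price = V(0,0) = 0.3209


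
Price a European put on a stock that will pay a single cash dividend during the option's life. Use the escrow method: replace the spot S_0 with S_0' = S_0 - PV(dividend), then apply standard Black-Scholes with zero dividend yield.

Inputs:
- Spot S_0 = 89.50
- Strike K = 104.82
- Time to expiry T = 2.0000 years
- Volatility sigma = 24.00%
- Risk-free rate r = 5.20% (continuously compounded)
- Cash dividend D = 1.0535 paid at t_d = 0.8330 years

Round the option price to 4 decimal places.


PV(D) = D * exp(-r * t_d) = 1.0535 * 0.95760874 = 1.00884081
S_0' = S_0 - PV(D) = 89.5000 - 1.00884081 = 88.49115919
d1 = (ln(S_0'/K) + (r + sigma^2/2)*T) / (sigma*sqrt(T)) = -0.02280992
d2 = d1 - sigma*sqrt(T) = -0.36222117
exp(-rT) = 0.90122530
N(-d1) = 0.50909905; N(-d2) = 0.64140662
P = K * exp(-rT) * N(-d2) - S_0' * N(-d1) = 104.8200 * 0.90122530 * 0.64140662 - 88.49115919 * 0.50909905 = 15.5406

Answer: Price = 15.5406


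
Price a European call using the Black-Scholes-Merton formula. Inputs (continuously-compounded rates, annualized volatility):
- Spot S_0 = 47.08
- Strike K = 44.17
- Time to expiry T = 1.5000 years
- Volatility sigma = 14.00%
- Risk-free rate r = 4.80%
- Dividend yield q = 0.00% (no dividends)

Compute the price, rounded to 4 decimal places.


Answer: Price = 6.8960

Derivation:
d1 = (ln(S/K) + (r - q + 0.5*sigma^2) * T) / (sigma * sqrt(T)) = 0.87774815
d2 = d1 - sigma * sqrt(T) = 0.70628387
exp(-rT) = 0.93053090; exp(-qT) = 1.00000000
C = S_0 * exp(-qT) * N(d1) - K * exp(-rT) * N(d2)
N(d1) = 0.80995980; N(d2) = 0.75999419
C = 47.0800 * 1.00000000 * 0.80995980 - 44.1700 * 0.93053090 * 0.75999419 = 6.8960


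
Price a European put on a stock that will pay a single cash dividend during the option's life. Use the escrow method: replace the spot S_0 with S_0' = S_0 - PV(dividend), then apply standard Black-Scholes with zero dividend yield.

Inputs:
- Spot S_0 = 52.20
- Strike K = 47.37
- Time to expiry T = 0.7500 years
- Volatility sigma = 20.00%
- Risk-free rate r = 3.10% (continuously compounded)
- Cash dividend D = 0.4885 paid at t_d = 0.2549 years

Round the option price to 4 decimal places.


PV(D) = D * exp(-r * t_d) = 0.4885 * 0.99212924 = 0.48465513
S_0' = S_0 - PV(D) = 52.2000 - 0.48465513 = 51.71534487
d1 = (ln(S_0'/K) + (r + sigma^2/2)*T) / (sigma*sqrt(T)) = 0.72755040
d2 = d1 - sigma*sqrt(T) = 0.55434532
exp(-rT) = 0.97701820
N(-d1) = 0.23344443; N(-d2) = 0.28967127
P = K * exp(-rT) * N(-d2) - S_0' * N(-d1) = 47.3700 * 0.97701820 * 0.28967127 - 51.71534487 * 0.23344443 = 1.3337

Answer: Price = 1.3337


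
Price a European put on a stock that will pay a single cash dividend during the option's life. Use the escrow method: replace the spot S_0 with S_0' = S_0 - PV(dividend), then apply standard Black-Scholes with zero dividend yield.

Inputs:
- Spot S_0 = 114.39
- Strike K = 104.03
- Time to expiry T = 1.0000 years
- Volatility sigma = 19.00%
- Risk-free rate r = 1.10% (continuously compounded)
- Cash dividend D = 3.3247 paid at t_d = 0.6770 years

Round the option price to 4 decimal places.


Answer: Price = 4.6466

Derivation:
PV(D) = D * exp(-r * t_d) = 3.3247 * 0.99258066 = 3.30003292
S_0' = S_0 - PV(D) = 114.3900 - 3.30003292 = 111.08996708
d1 = (ln(S_0'/K) + (r + sigma^2/2)*T) / (sigma*sqrt(T)) = 0.49847931
d2 = d1 - sigma*sqrt(T) = 0.30847931
exp(-rT) = 0.98906028
N(-d1) = 0.30907313; N(-d2) = 0.37885882
P = K * exp(-rT) * N(-d2) - S_0' * N(-d1) = 104.0300 * 0.98906028 * 0.37885882 - 111.08996708 * 0.30907313 = 4.6466
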